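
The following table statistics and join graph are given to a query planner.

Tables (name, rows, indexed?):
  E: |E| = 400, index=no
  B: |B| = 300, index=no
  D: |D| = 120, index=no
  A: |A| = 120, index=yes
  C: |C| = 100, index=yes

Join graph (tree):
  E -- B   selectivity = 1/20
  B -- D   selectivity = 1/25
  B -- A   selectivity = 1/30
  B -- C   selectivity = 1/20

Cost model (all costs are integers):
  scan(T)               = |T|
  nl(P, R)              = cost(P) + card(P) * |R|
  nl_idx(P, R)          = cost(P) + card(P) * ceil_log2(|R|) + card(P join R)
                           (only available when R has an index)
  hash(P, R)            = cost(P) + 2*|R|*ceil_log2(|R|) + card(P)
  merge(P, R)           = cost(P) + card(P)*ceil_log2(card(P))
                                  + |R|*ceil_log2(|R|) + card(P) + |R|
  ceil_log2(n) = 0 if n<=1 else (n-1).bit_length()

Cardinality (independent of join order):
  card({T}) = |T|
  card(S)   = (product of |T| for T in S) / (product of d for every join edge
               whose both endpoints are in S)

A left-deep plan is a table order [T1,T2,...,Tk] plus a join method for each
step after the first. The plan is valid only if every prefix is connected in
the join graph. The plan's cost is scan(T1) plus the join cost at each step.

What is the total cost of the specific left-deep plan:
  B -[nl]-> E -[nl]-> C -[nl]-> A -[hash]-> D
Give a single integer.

step 1: scan B: cost=300, card=300
step 2: join E via nl
    card(P join E) = 300*400/(20) = 6000
    cost = 300 + 300*400 = 120300
step 3: join C via nl
    card(P join C) = 6000*100/(20) = 30000
    cost = 120300 + 6000*100 = 720300
step 4: join A via nl
    card(P join A) = 30000*120/(30) = 120000
    cost = 720300 + 30000*120 = 4320300
step 5: join D via hash
    card(P join D) = 120000*120/(25) = 576000
    cost = 4320300 + 2*120*7 + 120000 = 4441980

4441980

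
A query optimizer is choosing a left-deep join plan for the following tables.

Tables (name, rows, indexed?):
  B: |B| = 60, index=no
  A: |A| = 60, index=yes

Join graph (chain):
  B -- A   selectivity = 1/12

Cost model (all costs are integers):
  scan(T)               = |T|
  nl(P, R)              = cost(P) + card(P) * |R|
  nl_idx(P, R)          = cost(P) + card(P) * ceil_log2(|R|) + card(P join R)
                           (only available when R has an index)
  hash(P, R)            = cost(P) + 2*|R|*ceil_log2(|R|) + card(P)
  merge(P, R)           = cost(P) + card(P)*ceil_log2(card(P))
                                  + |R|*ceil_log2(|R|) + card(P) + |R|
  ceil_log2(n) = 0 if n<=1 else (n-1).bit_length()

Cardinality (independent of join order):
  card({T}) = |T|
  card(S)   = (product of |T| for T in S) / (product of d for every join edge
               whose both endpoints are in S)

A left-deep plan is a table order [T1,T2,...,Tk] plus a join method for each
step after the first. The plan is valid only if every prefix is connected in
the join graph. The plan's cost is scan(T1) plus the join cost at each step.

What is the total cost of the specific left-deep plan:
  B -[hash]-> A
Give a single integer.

840

step 1: scan B: cost=60, card=60
step 2: join A via hash
    card(P join A) = 60*60/(12) = 300
    cost = 60 + 2*60*6 + 60 = 840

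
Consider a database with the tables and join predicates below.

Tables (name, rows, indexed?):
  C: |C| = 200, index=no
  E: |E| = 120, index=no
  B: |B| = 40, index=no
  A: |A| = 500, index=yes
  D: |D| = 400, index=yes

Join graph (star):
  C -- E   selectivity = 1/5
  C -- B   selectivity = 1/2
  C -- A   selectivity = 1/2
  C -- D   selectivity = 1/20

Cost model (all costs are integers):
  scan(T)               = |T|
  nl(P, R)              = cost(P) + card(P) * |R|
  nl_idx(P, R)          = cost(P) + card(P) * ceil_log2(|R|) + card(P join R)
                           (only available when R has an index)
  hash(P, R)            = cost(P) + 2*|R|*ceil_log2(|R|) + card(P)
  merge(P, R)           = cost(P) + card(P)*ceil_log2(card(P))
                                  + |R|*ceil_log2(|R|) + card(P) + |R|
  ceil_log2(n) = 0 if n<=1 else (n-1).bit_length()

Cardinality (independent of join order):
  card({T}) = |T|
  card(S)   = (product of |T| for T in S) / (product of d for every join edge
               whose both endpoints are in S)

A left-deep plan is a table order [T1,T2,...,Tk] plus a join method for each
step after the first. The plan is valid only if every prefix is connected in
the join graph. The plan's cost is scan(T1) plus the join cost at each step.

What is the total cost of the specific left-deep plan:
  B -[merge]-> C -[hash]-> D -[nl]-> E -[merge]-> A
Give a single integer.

51858320

step 1: scan B: cost=40, card=40
step 2: join C via merge
    card(P join C) = 40*200/(2) = 4000
    cost = 40 + 40*6 + 200*8 + 40 + 200 = 2120
step 3: join D via hash
    card(P join D) = 4000*400/(20) = 80000
    cost = 2120 + 2*400*9 + 4000 = 13320
step 4: join E via nl
    card(P join E) = 80000*120/(5) = 1920000
    cost = 13320 + 80000*120 = 9613320
step 5: join A via merge
    card(P join A) = 1920000*500/(2) = 480000000
    cost = 9613320 + 1920000*21 + 500*9 + 1920000 + 500 = 51858320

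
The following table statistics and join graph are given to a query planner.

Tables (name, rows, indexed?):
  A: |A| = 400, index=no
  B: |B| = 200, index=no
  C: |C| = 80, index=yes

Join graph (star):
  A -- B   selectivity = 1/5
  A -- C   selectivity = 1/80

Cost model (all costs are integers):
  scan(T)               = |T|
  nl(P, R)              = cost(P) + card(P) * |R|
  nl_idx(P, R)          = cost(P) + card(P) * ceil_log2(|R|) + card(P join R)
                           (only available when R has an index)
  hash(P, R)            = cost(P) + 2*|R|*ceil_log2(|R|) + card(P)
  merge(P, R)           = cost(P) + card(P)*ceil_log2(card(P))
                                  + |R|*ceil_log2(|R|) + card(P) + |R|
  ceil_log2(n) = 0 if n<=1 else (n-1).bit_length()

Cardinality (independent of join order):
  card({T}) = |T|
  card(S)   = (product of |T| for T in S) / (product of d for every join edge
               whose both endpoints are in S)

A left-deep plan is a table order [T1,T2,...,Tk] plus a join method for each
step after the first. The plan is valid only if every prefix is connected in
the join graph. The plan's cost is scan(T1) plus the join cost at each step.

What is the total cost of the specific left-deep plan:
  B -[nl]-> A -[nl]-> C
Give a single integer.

1360200

step 1: scan B: cost=200, card=200
step 2: join A via nl
    card(P join A) = 200*400/(5) = 16000
    cost = 200 + 200*400 = 80200
step 3: join C via nl
    card(P join C) = 16000*80/(80) = 16000
    cost = 80200 + 16000*80 = 1360200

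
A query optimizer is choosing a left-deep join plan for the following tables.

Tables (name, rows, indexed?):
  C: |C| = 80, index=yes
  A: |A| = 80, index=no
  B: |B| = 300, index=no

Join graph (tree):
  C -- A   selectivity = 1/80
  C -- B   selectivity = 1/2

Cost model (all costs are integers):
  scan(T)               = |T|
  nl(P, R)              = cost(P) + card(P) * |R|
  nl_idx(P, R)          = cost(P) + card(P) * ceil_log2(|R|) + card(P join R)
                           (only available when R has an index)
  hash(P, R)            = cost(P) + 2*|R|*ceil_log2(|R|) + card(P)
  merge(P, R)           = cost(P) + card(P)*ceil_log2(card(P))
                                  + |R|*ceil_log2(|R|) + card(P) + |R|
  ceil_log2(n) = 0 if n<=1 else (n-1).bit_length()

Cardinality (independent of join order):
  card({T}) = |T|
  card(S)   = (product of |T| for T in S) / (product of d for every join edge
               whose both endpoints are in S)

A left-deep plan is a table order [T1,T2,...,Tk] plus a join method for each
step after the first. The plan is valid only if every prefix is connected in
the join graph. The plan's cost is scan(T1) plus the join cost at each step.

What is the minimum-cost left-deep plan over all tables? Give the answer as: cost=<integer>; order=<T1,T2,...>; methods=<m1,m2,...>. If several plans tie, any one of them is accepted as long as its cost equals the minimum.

cost=4360; order=A,C,B; methods=nl_idx,merge

Selinger DP (subsets sized 1..n):
  {C}: scan cost=80, card=80
  {A}: scan cost=80, card=80
  {B}: scan cost=300, card=300
  {AC}: card=80; try (C,nl_idx)→720, (C,hash)→1280, (A,hash)→1280, (C,merge)→1360, (A,merge)→1360, (C,nl)→6480 …(+1); best=720 via (C,nl_idx)
  {BC}: card=12000; try (C,hash)→1720, (B,merge)→3720, (C,merge)→3940, (B,hash)→5560, (C,nl_idx)→14400, (B,nl)→24080 …(+1); best=1720 via (C,hash)
  {ABC}: card=12000; try (B,merge)→4360, (B,hash)→6200, (A,hash)→14840, (B,nl)→24720, (A,merge)→182360, (A,nl)→961720; best=4360 via (B,merge)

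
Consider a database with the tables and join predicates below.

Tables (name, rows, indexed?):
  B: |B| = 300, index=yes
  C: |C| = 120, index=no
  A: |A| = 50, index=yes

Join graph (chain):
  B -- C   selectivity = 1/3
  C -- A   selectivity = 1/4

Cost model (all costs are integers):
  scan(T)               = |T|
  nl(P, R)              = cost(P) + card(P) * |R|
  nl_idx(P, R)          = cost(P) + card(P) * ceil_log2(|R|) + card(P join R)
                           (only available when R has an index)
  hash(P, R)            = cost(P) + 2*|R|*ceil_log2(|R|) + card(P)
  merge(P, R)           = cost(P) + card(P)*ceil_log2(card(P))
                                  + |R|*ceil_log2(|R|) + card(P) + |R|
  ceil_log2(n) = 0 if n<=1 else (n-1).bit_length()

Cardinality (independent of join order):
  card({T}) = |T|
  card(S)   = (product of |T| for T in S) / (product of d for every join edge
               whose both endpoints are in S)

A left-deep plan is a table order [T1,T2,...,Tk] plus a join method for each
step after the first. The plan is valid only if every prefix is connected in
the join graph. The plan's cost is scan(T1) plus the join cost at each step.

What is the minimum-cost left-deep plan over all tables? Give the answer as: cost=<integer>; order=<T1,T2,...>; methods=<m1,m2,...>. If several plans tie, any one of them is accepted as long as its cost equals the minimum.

cost=7740; order=C,A,B; methods=hash,hash

Selinger DP (subsets sized 1..n):
  {B}: scan cost=300, card=300
  {C}: scan cost=120, card=120
  {A}: scan cost=50, card=50
  {BC}: card=12000; try (C,hash)→2280, (B,merge)→4080, (C,merge)→4260, (B,hash)→5640, (B,nl_idx)→13200, (B,nl)→36120 …(+1); best=2280 via (C,hash)
  {AC}: card=1500; try (A,hash)→840, (C,merge)→1360, (A,merge)→1430, (C,hash)→1780, (A,nl_idx)→2340, (C,nl)→6050 …(+1); best=840 via (A,hash)
  {ABC}: card=150000; try (B,hash)→7740, (A,hash)→14880, (B,merge)→21840, (B,nl_idx)→164340, (A,merge)→182630, (A,nl_idx)→224280 …(+2); best=7740 via (B,hash)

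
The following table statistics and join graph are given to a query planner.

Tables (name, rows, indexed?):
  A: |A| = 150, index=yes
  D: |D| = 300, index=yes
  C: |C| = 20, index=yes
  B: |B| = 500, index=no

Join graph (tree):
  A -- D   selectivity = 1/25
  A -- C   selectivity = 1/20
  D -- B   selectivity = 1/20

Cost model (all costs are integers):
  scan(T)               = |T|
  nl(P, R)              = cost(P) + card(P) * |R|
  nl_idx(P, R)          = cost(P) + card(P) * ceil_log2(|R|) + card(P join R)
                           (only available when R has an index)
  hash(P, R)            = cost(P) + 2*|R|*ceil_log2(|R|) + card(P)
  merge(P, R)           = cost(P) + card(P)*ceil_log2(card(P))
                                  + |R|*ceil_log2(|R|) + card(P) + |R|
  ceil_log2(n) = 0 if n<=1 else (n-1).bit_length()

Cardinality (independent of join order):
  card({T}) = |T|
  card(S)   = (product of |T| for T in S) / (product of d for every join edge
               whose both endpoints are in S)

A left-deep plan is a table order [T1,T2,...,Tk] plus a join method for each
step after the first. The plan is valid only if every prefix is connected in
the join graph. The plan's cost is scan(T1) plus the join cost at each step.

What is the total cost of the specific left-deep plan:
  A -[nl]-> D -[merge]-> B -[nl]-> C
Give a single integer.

971750

step 1: scan A: cost=150, card=150
step 2: join D via nl
    card(P join D) = 150*300/(25) = 1800
    cost = 150 + 150*300 = 45150
step 3: join B via merge
    card(P join B) = 1800*500/(20) = 45000
    cost = 45150 + 1800*11 + 500*9 + 1800 + 500 = 71750
step 4: join C via nl
    card(P join C) = 45000*20/(20) = 45000
    cost = 71750 + 45000*20 = 971750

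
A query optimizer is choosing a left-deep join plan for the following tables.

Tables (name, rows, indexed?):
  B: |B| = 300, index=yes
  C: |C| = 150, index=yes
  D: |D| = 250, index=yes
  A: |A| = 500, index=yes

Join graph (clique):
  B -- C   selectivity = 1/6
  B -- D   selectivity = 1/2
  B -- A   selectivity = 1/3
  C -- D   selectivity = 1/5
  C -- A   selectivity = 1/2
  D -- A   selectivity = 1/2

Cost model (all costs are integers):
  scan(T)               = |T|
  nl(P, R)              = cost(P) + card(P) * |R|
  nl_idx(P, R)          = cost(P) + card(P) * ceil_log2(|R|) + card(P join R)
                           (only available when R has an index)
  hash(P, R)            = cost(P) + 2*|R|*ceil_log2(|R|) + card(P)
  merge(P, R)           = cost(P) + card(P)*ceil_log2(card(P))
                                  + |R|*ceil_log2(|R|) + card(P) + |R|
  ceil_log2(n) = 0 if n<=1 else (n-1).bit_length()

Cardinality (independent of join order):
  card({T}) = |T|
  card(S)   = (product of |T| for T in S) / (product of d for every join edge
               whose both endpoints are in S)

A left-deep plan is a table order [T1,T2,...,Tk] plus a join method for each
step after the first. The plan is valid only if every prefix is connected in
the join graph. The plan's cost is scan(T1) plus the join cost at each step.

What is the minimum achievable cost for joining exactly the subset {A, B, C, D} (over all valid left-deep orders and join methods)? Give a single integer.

Selinger DP over subsets of {A,B,C,D}:
  {B}: scan cost=300, card=300
  {C}: scan cost=150, card=150
  {D}: scan cost=250, card=250
  {A}: scan cost=500, card=500
  {BC}: card=7500; try (C,hash)→3000, (B,merge)→4500, (C,merge)→4650, (B,hash)→5700, (B,nl_idx)→9000, (C,nl_idx)→10200 …(+2); best=3000 via (C,hash)
  {BD}: card=37500; try (D,hash)→4600, (B,merge)→5500, (D,merge)→5550, (B,hash)→5900, (B,nl_idx)→40000, (D,nl_idx)→40200 …(+2); best=4600 via (D,hash)
  {AB}: card=50000; try (B,hash)→6400, (A,merge)→8300, (B,merge)→8500, (A,hash)→9600, (A,nl_idx)→53000, (B,nl_idx)→55000 …(+2); best=6400 via (B,hash)
  {CD}: card=7500; try (C,hash)→2900, (D,merge)→3750, (C,merge)→3850, (D,hash)→4300, (D,nl_idx)→8850, (C,nl_idx)→9750 …(+2); best=2900 via (C,hash)
  {AC}: card=37500; try (C,hash)→3400, (A,merge)→6500, (C,merge)→6850, (A,hash)→9300, (A,nl_idx)→39000, (C,nl_idx)→42000 …(+2); best=3400 via (C,hash)
  {AD}: card=62500; try (D,hash)→5000, (A,merge)→7500, (D,merge)→7750, (A,hash)→9500, (A,nl_idx)→65000, (D,nl_idx)→67000 …(+2); best=5000 via (D,hash)
  {BCD}: card=187500; try (D,hash)→14500, (B,hash)→15800, (C,hash)→44500, (D,merge)→110250, (B,merge)→110900, (D,nl_idx)→250500 …(+6); best=14500 via (D,hash)
  {ABC}: card=625000; try (A,hash)→19500, (B,hash)→46300, (C,hash)→58800, (A,merge)→113000, (B,merge)→643900, (A,nl_idx)→695500 …(+6); best=19500 via (A,hash)
  {ABD}: card=3125000; try (A,hash)→51100, (D,hash)→60400, (B,hash)→72900, (A,merge)→647100, (D,merge)→858650, (B,merge)→1070500 …(+6); best=51100 via (A,hash)
  {ACD}: card=937500; try (A,hash)→19400, (D,hash)→44900, (C,hash)→69900, (A,merge)→112900, (D,merge)→643150, (A,nl_idx)→1007900 …(+6); best=19400 via (A,hash)
  {ABCD}: card=7812500; try (A,hash)→211000, (D,hash)→648500, (B,hash)→962300, (C,hash)→3178500, (A,merge)→3582000, (A,nl_idx)→9514500 …(+10); best=211000 via (A,hash)

211000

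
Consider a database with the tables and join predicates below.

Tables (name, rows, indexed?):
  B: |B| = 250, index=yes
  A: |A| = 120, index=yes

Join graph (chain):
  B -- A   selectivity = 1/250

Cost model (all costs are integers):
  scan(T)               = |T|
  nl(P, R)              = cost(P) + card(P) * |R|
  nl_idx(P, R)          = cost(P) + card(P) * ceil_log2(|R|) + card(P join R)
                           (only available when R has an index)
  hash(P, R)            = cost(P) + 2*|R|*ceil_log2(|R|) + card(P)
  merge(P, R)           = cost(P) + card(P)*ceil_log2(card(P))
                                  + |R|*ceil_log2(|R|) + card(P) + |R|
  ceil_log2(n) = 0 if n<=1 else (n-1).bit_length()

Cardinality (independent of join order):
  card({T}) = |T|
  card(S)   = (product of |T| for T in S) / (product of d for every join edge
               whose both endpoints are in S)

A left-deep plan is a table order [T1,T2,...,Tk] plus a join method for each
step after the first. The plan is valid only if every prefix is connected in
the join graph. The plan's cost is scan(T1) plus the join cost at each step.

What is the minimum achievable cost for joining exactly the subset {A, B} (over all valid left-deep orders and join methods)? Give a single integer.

Selinger DP over subsets of {A,B}:
  {B}: scan cost=250, card=250
  {A}: scan cost=120, card=120
  {AB}: card=120; try (B,nl_idx)→1200, (A,nl_idx)→2120, (A,hash)→2180, (B,merge)→3330, (A,merge)→3460, (B,hash)→4240 …(+2); best=1200 via (B,nl_idx)

1200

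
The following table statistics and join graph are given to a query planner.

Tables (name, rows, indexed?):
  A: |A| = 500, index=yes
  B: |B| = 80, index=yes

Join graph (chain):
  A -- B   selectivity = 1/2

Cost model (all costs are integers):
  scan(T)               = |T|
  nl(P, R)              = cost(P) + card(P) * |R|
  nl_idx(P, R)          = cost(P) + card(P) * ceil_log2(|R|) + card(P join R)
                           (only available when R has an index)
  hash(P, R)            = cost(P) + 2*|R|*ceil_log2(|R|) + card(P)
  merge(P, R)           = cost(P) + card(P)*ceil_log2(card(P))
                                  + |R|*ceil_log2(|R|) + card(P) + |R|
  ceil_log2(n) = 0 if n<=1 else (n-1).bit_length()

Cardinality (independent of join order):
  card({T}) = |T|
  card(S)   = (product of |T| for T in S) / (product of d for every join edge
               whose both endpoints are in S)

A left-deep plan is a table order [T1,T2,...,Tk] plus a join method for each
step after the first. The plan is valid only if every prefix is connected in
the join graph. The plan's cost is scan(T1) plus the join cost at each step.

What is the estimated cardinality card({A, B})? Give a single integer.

Tables in S: A(500), B(80)
Edges inside S: A-B(d=2)
numerator = 500 * 80 = 40000
denominator = 2 = 2
card(S) = 40000 / 2 = 20000

20000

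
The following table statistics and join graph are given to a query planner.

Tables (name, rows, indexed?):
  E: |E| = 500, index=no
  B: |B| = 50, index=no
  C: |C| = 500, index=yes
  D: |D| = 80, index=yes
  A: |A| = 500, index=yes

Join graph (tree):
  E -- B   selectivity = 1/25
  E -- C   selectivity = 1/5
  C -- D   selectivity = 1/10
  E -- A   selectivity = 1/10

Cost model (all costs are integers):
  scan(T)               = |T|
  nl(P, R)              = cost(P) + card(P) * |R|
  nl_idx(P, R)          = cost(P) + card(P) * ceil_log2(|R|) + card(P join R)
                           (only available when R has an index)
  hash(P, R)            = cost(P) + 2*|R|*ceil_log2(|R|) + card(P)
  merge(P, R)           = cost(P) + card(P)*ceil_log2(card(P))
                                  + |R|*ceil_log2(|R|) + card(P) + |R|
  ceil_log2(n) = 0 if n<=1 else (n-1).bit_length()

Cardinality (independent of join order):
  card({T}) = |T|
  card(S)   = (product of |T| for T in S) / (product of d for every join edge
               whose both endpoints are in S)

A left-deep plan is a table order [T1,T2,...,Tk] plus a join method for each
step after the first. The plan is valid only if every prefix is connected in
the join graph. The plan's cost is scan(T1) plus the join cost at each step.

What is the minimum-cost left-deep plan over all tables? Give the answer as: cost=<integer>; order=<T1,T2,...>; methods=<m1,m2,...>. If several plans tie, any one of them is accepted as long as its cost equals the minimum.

Selinger DP (subsets sized 1..n):
  {E}: scan cost=500, card=500
  {B}: scan cost=50, card=50
  {C}: scan cost=500, card=500
  {D}: scan cost=80, card=80
  {A}: scan cost=500, card=500
  {BE}: card=1000; try (B,hash)→1600, (E,merge)→5400, (B,merge)→5850, (E,hash)→9100, (E,nl)→25050, (B,nl)→25500; best=1600 via (B,hash)
  {CE}: card=50000; try (E,hash)→10000, (C,hash)→10000, (E,merge)→10500, (C,merge)→10500, (C,nl_idx)→55000, (E,nl)→250500 …(+1); best=10000 via (E,hash)
  {AE}: card=25000; try (E,hash)→10000, (A,hash)→10000, (E,merge)→10500, (A,merge)→10500, (A,nl_idx)→30000, (E,nl)→250500 …(+1); best=10000 via (E,hash)
  {CD}: card=4000; try (D,hash)→2120, (C,nl_idx)→4800, (C,merge)→5720, (D,merge)→6140, (D,nl_idx)→8000, (C,hash)→9160 …(+2); best=2120 via (D,hash)
  {BCE}: card=100000; try (C,hash)→11600, (C,merge)→17600, (B,hash)→60600, (C,nl_idx)→110600, (C,nl)→501600, (B,merge)→860350 …(+1); best=11600 via (C,hash)
  {ABE}: card=50000; try (A,hash)→11600, (A,merge)→17600, (B,hash)→35600, (A,nl_idx)→60600, (B,merge)→410350, (A,nl)→501600 …(+1); best=11600 via (A,hash)
  {CDE}: card=400000; try (E,hash)→15120, (E,merge)→59120, (D,hash)→61120, (D,nl_idx)→760000, (D,merge)→860640, (E,nl)→2002120 …(+1); best=15120 via (E,hash)
  {ACE}: card=2500000; try (C,hash)→44000, (A,hash)→69000, (C,merge)→415000, (A,merge)→865000, (C,nl_idx)→2735000, (A,nl_idx)→2960000 …(+2); best=44000 via (C,hash)
  {BCDE}: card=800000; try (D,hash)→112720, (B,hash)→415720, (D,nl_idx)→1511600, (D,merge)→1812240, (D,nl)→8011600, (B,merge)→8015470 …(+1); best=112720 via (D,hash)
  {ABCE}: card=5000000; try (C,hash)→70600, (A,hash)→120600, (C,merge)→866600, (A,merge)→1816600, (B,hash)→2544600, (C,nl_idx)→5461600 …(+5); best=70600 via (C,hash)
  {ACDE}: card=20000000; try (A,hash)→424120, (D,hash)→2545120, (A,merge)→8020120, (A,nl_idx)→23615120, (D,nl_idx)→37544000, (D,merge)→57544640 …(+2); best=424120 via (A,hash)
  {ABCDE}: card=40000000; try (A,hash)→921720, (D,hash)→5071720, (A,merge)→16917720, (B,hash)→20424720, (A,nl_idx)→47312720, (D,nl_idx)→75070600 …(+5); best=921720 via (A,hash)

cost=921720; order=E,B,C,D,A; methods=hash,hash,hash,hash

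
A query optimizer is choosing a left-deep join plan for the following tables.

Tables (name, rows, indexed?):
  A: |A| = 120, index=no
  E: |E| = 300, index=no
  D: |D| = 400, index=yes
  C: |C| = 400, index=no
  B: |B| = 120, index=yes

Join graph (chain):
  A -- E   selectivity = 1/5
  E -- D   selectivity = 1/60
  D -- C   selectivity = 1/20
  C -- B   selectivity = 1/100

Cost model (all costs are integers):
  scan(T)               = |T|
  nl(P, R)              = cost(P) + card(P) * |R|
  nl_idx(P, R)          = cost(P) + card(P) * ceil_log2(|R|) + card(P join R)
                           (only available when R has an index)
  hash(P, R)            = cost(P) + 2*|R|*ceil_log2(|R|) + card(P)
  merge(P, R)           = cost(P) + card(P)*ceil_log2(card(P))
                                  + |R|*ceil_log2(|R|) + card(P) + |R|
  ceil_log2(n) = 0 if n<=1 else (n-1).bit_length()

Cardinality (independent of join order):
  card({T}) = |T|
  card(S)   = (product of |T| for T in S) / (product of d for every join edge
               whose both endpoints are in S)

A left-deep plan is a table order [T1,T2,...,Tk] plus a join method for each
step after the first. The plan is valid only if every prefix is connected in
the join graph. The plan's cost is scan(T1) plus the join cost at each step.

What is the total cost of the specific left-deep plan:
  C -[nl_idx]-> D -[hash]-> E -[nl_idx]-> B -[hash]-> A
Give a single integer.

step 1: scan C: cost=400, card=400
step 2: join D via nl_idx
    card(P join D) = 400*400/(20) = 8000
    cost = 400 + 400*9 + 8000 = 12000
step 3: join E via hash
    card(P join E) = 8000*300/(60) = 40000
    cost = 12000 + 2*300*9 + 8000 = 25400
step 4: join B via nl_idx
    card(P join B) = 40000*120/(100) = 48000
    cost = 25400 + 40000*7 + 48000 = 353400
step 5: join A via hash
    card(P join A) = 48000*120/(5) = 1152000
    cost = 353400 + 2*120*7 + 48000 = 403080

403080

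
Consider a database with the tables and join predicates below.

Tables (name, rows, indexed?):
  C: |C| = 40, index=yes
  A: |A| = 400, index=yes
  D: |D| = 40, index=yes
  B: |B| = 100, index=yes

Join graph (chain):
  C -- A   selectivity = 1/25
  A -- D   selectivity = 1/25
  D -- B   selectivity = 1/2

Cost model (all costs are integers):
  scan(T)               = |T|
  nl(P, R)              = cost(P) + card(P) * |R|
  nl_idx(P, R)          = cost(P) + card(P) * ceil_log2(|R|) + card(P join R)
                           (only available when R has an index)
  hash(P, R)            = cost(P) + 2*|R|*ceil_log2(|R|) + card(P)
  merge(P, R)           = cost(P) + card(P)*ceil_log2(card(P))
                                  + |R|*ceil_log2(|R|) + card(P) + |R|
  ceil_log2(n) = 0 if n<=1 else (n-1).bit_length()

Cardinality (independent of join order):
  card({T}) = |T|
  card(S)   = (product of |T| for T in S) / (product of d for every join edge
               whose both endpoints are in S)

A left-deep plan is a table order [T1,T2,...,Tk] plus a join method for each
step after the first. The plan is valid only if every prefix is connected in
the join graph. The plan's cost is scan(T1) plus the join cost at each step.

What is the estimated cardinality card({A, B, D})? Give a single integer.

Tables in S: A(400), B(100), D(40)
Edges inside S: A-D(d=25), D-B(d=2)
numerator = 400 * 100 * 40 = 1600000
denominator = 25 * 2 = 50
card(S) = 1600000 / 50 = 32000

32000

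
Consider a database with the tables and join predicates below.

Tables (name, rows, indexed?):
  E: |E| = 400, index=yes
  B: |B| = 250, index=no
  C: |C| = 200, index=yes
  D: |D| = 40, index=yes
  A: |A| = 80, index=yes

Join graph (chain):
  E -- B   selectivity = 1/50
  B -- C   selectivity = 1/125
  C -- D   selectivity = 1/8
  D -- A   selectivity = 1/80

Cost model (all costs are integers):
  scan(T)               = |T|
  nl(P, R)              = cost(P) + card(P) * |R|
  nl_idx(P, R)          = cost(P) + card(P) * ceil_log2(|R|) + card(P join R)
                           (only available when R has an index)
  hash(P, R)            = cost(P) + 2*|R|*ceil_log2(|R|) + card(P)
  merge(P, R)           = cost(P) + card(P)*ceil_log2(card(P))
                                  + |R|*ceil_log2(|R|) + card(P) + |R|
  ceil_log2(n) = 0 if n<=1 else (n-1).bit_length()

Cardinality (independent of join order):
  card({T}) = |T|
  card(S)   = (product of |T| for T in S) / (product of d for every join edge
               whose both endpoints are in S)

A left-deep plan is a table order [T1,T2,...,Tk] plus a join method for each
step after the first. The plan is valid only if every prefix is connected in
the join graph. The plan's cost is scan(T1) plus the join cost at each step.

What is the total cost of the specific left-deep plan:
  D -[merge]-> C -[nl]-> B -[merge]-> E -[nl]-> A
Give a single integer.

1560120

step 1: scan D: cost=40, card=40
step 2: join C via merge
    card(P join C) = 40*200/(8) = 1000
    cost = 40 + 40*6 + 200*8 + 40 + 200 = 2120
step 3: join B via nl
    card(P join B) = 1000*250/(125) = 2000
    cost = 2120 + 1000*250 = 252120
step 4: join E via merge
    card(P join E) = 2000*400/(50) = 16000
    cost = 252120 + 2000*11 + 400*9 + 2000 + 400 = 280120
step 5: join A via nl
    card(P join A) = 16000*80/(80) = 16000
    cost = 280120 + 16000*80 = 1560120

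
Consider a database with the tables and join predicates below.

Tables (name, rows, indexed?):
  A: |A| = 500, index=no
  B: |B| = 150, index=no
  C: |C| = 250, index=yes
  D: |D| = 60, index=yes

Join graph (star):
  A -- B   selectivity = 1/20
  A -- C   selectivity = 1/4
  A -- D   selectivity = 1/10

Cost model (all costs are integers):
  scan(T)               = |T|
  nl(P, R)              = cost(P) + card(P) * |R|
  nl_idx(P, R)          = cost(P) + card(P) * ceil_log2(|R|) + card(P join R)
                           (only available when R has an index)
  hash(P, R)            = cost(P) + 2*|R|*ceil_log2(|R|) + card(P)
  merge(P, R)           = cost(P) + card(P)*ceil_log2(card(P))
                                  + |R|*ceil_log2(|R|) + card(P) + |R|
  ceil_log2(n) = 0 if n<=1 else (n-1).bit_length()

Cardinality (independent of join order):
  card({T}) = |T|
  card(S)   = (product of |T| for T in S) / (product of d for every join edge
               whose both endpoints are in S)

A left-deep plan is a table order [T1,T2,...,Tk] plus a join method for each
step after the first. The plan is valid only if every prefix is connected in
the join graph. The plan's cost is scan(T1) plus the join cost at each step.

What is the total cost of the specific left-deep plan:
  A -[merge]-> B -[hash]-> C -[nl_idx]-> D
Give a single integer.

2827100

step 1: scan A: cost=500, card=500
step 2: join B via merge
    card(P join B) = 500*150/(20) = 3750
    cost = 500 + 500*9 + 150*8 + 500 + 150 = 6850
step 3: join C via hash
    card(P join C) = 3750*250/(4) = 234375
    cost = 6850 + 2*250*8 + 3750 = 14600
step 4: join D via nl_idx
    card(P join D) = 234375*60/(10) = 1406250
    cost = 14600 + 234375*6 + 1406250 = 2827100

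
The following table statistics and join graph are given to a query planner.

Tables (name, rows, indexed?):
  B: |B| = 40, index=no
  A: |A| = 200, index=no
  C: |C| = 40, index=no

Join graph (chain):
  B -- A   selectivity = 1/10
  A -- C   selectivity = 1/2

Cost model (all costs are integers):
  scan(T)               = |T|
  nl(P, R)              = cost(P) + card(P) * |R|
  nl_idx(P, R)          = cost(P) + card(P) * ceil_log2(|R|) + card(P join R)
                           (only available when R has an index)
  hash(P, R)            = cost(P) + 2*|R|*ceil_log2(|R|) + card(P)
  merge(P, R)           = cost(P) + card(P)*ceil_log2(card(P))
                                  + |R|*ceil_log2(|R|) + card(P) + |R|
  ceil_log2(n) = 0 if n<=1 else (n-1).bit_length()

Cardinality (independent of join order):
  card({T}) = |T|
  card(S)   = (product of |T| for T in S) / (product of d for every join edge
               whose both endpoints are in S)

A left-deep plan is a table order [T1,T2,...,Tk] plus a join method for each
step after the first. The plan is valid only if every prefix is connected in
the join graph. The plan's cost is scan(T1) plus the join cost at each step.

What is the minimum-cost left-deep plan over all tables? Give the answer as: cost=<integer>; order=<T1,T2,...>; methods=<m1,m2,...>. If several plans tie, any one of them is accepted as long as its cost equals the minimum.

Selinger DP (subsets sized 1..n):
  {B}: scan cost=40, card=40
  {A}: scan cost=200, card=200
  {C}: scan cost=40, card=40
  {AB}: card=800; try (B,hash)→880, (A,merge)→2120, (B,merge)→2280, (A,hash)→3280, (A,nl)→8040, (B,nl)→8200; best=880 via (B,hash)
  {AC}: card=4000; try (C,hash)→880, (A,merge)→2120, (C,merge)→2280, (A,hash)→3280, (A,nl)→8040, (C,nl)→8200; best=880 via (C,hash)
  {ABC}: card=16000; try (C,hash)→2160, (B,hash)→5360, (C,merge)→9960, (C,nl)→32880, (B,merge)→53160, (B,nl)→160880; best=2160 via (C,hash)

cost=2160; order=A,B,C; methods=hash,hash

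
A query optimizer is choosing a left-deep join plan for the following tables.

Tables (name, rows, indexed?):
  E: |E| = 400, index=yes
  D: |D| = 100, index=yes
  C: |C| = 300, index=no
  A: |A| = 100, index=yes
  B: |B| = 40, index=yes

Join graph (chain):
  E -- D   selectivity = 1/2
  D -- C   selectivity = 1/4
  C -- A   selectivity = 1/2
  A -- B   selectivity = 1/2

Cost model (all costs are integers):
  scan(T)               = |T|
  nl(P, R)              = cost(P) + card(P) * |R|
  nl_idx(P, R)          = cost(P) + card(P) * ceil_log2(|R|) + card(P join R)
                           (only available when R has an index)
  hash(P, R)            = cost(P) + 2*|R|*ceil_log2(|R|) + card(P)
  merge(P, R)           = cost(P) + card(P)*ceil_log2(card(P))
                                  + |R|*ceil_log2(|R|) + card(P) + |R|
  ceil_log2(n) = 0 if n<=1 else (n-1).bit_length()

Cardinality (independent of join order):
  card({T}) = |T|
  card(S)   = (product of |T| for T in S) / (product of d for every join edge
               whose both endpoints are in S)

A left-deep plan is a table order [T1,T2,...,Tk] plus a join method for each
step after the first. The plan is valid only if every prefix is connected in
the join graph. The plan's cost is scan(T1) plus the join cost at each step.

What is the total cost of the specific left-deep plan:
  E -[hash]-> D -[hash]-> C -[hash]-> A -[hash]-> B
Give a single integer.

76529480

step 1: scan E: cost=400, card=400
step 2: join D via hash
    card(P join D) = 400*100/(2) = 20000
    cost = 400 + 2*100*7 + 400 = 2200
step 3: join C via hash
    card(P join C) = 20000*300/(4) = 1500000
    cost = 2200 + 2*300*9 + 20000 = 27600
step 4: join A via hash
    card(P join A) = 1500000*100/(2) = 75000000
    cost = 27600 + 2*100*7 + 1500000 = 1529000
step 5: join B via hash
    card(P join B) = 75000000*40/(2) = 1500000000
    cost = 1529000 + 2*40*6 + 75000000 = 76529480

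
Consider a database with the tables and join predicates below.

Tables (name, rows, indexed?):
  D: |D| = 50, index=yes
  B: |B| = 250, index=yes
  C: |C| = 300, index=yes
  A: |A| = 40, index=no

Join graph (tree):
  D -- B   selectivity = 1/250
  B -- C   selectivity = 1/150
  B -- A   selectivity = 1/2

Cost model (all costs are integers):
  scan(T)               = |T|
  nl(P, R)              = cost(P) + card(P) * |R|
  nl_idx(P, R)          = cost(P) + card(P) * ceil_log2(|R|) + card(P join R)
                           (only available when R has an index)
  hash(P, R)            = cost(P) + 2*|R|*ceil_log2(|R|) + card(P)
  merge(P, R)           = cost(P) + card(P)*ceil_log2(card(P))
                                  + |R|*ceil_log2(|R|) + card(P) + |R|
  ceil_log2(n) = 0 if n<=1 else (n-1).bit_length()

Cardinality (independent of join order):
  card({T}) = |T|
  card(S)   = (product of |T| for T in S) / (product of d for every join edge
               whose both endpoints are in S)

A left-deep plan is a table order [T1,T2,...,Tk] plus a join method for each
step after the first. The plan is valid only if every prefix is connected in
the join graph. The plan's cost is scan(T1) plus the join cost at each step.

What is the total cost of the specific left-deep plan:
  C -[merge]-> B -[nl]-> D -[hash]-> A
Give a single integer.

step 1: scan C: cost=300, card=300
step 2: join B via merge
    card(P join B) = 300*250/(150) = 500
    cost = 300 + 300*9 + 250*8 + 300 + 250 = 5550
step 3: join D via nl
    card(P join D) = 500*50/(250) = 100
    cost = 5550 + 500*50 = 30550
step 4: join A via hash
    card(P join A) = 100*40/(2) = 2000
    cost = 30550 + 2*40*6 + 100 = 31130

31130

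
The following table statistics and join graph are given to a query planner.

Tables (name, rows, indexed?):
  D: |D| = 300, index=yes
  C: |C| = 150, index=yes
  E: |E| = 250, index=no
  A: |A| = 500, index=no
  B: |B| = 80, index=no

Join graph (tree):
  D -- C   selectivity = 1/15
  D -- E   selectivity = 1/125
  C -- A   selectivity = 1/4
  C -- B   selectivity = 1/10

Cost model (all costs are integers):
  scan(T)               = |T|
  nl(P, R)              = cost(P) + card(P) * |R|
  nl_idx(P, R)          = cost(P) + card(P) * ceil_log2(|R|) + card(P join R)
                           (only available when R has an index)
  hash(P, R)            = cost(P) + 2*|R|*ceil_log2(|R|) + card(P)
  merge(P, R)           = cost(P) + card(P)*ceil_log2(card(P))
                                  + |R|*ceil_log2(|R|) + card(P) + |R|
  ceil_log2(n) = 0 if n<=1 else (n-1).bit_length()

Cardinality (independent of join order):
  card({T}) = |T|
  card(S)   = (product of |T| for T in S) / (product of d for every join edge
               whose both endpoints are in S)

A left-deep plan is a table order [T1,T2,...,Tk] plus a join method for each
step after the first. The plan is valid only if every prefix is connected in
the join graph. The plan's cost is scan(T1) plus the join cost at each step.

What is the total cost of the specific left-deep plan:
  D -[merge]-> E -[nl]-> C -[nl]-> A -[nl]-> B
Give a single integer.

63095550

step 1: scan D: cost=300, card=300
step 2: join E via merge
    card(P join E) = 300*250/(125) = 600
    cost = 300 + 300*9 + 250*8 + 300 + 250 = 5550
step 3: join C via nl
    card(P join C) = 600*150/(15) = 6000
    cost = 5550 + 600*150 = 95550
step 4: join A via nl
    card(P join A) = 6000*500/(4) = 750000
    cost = 95550 + 6000*500 = 3095550
step 5: join B via nl
    card(P join B) = 750000*80/(10) = 6000000
    cost = 3095550 + 750000*80 = 63095550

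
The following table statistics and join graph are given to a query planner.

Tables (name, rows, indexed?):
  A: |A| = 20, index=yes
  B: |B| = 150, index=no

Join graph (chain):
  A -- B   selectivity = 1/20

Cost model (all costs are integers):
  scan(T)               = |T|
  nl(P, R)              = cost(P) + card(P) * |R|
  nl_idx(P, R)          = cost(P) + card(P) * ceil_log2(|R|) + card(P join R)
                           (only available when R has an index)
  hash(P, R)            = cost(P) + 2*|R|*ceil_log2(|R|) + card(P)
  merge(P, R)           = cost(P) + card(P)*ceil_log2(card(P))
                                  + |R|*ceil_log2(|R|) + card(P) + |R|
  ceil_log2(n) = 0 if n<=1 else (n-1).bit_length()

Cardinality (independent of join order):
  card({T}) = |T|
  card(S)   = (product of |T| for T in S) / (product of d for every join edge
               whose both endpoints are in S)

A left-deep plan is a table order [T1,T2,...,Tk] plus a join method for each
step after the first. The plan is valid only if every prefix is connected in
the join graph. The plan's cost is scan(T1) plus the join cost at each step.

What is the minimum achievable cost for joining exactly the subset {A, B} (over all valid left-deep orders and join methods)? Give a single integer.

500

Selinger DP over subsets of {A,B}:
  {A}: scan cost=20, card=20
  {B}: scan cost=150, card=150
  {AB}: card=150; try (A,hash)→500, (A,nl_idx)→1050, (B,merge)→1490, (A,merge)→1620, (B,hash)→2440, (B,nl)→3020 …(+1); best=500 via (A,hash)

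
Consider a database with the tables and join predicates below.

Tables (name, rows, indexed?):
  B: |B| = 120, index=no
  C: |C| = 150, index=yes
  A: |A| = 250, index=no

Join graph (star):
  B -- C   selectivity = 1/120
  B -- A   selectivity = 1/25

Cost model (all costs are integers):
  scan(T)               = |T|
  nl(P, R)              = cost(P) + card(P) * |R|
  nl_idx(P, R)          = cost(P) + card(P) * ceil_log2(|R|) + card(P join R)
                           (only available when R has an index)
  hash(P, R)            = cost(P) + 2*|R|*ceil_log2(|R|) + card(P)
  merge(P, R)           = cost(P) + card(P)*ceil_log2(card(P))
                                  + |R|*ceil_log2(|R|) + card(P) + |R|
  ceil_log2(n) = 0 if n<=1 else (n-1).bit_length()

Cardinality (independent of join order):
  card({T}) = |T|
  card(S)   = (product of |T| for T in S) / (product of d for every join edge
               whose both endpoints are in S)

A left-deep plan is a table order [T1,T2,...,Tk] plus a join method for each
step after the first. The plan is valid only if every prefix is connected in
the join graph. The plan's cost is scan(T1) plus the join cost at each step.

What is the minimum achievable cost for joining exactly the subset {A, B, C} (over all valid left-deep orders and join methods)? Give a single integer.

4830

Selinger DP over subsets of {A,B,C}:
  {B}: scan cost=120, card=120
  {C}: scan cost=150, card=150
  {A}: scan cost=250, card=250
  {BC}: card=150; try (C,nl_idx)→1230, (B,hash)→1980, (C,merge)→2430, (B,merge)→2460, (C,hash)→2640, (C,nl)→18120 …(+1); best=1230 via (C,nl_idx)
  {AB}: card=1200; try (B,hash)→2180, (A,merge)→3330, (B,merge)→3460, (A,hash)→4240, (A,nl)→30120, (B,nl)→30250; best=2180 via (B,hash)
  {ABC}: card=1500; try (A,merge)→4830, (A,hash)→5380, (C,hash)→5780, (C,nl_idx)→13280, (C,merge)→17930, (A,nl)→38730 …(+1); best=4830 via (A,merge)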